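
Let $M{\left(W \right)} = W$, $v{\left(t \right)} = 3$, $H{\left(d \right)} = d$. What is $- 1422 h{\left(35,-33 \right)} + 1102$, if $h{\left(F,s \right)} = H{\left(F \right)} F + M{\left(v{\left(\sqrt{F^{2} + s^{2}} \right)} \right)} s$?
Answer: $-1600070$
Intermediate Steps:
$h{\left(F,s \right)} = F^{2} + 3 s$ ($h{\left(F,s \right)} = F F + 3 s = F^{2} + 3 s$)
$- 1422 h{\left(35,-33 \right)} + 1102 = - 1422 \left(35^{2} + 3 \left(-33\right)\right) + 1102 = - 1422 \left(1225 - 99\right) + 1102 = \left(-1422\right) 1126 + 1102 = -1601172 + 1102 = -1600070$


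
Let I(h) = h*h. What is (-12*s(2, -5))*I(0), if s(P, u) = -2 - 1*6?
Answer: 0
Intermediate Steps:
s(P, u) = -8 (s(P, u) = -2 - 6 = -8)
I(h) = h²
(-12*s(2, -5))*I(0) = -12*(-8)*0² = 96*0 = 0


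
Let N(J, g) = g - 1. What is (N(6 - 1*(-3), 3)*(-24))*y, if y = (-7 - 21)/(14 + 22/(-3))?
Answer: 1008/5 ≈ 201.60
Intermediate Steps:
y = -21/5 (y = -28/(14 + 22*(-1/3)) = -28/(14 - 22/3) = -28/20/3 = -28*3/20 = -21/5 ≈ -4.2000)
N(J, g) = -1 + g
(N(6 - 1*(-3), 3)*(-24))*y = ((-1 + 3)*(-24))*(-21/5) = (2*(-24))*(-21/5) = -48*(-21/5) = 1008/5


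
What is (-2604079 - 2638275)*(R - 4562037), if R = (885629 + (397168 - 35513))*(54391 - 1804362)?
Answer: 11442566759827185554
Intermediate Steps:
R = -2182710828764 (R = (885629 + 361655)*(-1749971) = 1247284*(-1749971) = -2182710828764)
(-2604079 - 2638275)*(R - 4562037) = (-2604079 - 2638275)*(-2182710828764 - 4562037) = -5242354*(-2182715390801) = 11442566759827185554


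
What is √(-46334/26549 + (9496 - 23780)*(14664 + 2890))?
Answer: I*√176734881715661102/26549 ≈ 15835.0*I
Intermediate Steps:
√(-46334/26549 + (9496 - 23780)*(14664 + 2890)) = √(-46334*1/26549 - 14284*17554) = √(-46334/26549 - 250741336) = √(-6656931775798/26549) = I*√176734881715661102/26549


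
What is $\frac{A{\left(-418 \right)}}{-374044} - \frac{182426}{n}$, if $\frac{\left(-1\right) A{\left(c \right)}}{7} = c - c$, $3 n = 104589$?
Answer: $- \frac{182426}{34863} \approx -5.2327$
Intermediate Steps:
$n = 34863$ ($n = \frac{1}{3} \cdot 104589 = 34863$)
$A{\left(c \right)} = 0$ ($A{\left(c \right)} = - 7 \left(c - c\right) = \left(-7\right) 0 = 0$)
$\frac{A{\left(-418 \right)}}{-374044} - \frac{182426}{n} = \frac{0}{-374044} - \frac{182426}{34863} = 0 \left(- \frac{1}{374044}\right) - \frac{182426}{34863} = 0 - \frac{182426}{34863} = - \frac{182426}{34863}$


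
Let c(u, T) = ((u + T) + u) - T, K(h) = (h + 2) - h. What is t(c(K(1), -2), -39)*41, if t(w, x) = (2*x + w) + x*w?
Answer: -9430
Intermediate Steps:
K(h) = 2 (K(h) = (2 + h) - h = 2)
c(u, T) = 2*u (c(u, T) = ((T + u) + u) - T = (T + 2*u) - T = 2*u)
t(w, x) = w + 2*x + w*x (t(w, x) = (w + 2*x) + w*x = w + 2*x + w*x)
t(c(K(1), -2), -39)*41 = (2*2 + 2*(-39) + (2*2)*(-39))*41 = (4 - 78 + 4*(-39))*41 = (4 - 78 - 156)*41 = -230*41 = -9430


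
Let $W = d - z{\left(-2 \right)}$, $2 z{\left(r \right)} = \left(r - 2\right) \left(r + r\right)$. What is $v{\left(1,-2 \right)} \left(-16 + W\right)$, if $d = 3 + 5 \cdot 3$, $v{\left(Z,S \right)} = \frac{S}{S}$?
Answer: $-6$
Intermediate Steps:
$v{\left(Z,S \right)} = 1$
$z{\left(r \right)} = r \left(-2 + r\right)$ ($z{\left(r \right)} = \frac{\left(r - 2\right) \left(r + r\right)}{2} = \frac{\left(-2 + r\right) 2 r}{2} = \frac{2 r \left(-2 + r\right)}{2} = r \left(-2 + r\right)$)
$d = 18$ ($d = 3 + 15 = 18$)
$W = 10$ ($W = 18 - - 2 \left(-2 - 2\right) = 18 - \left(-2\right) \left(-4\right) = 18 - 8 = 10$)
$v{\left(1,-2 \right)} \left(-16 + W\right) = 1 \left(-16 + 10\right) = 1 \left(-6\right) = -6$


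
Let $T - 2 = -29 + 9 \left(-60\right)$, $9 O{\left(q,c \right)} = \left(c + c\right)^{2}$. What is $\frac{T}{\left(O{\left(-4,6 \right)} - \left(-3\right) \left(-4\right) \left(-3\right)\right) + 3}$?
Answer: $- \frac{567}{55} \approx -10.309$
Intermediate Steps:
$O{\left(q,c \right)} = \frac{4 c^{2}}{9}$ ($O{\left(q,c \right)} = \frac{\left(c + c\right)^{2}}{9} = \frac{\left(2 c\right)^{2}}{9} = \frac{4 c^{2}}{9}$)
$T = -567$ ($T = 2 + \left(-29 + 9 \left(-60\right)\right) = 2 - 569 = -567$)
$\frac{T}{\left(O{\left(-4,6 \right)} - \left(-3\right) \left(-4\right) \left(-3\right)\right) + 3} = - \frac{567}{\left(\frac{4 \cdot 6^{2}}{9} - \left(-3\right) \left(-4\right) \left(-3\right)\right) + 3} = - \frac{567}{\left(\frac{4}{9} \cdot 36 - 12 \left(-3\right)\right) + 3} = - \frac{567}{\left(16 - -36\right) + 3} = - \frac{567}{\left(16 + 36\right) + 3} = - \frac{567}{52 + 3} = - \frac{567}{55}$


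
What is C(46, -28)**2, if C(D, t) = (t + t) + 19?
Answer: 1369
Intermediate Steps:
C(D, t) = 19 + 2*t (C(D, t) = 2*t + 19 = 19 + 2*t)
C(46, -28)**2 = (19 + 2*(-28))**2 = (19 - 56)**2 = (-37)**2 = 1369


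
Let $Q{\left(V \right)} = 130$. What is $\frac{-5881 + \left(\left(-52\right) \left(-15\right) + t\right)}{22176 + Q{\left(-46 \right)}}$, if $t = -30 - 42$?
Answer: $- \frac{5173}{22306} \approx -0.23191$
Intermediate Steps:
$t = -72$ ($t = -30 - 42 = -72$)
$\frac{-5881 + \left(\left(-52\right) \left(-15\right) + t\right)}{22176 + Q{\left(-46 \right)}} = \frac{-5881 - -708}{22176 + 130} = \frac{-5881 + \left(780 - 72\right)}{22306} = \left(-5881 + 708\right) \frac{1}{22306} = \left(-5173\right) \frac{1}{22306} = - \frac{5173}{22306}$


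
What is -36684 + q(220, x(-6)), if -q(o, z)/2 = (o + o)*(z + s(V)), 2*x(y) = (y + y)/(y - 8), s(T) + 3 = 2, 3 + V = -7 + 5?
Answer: -253268/7 ≈ -36181.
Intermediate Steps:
V = -5 (V = -3 + (-7 + 5) = -3 - 2 = -5)
s(T) = -1 (s(T) = -3 + 2 = -1)
x(y) = y/(-8 + y) (x(y) = ((y + y)/(y - 8))/2 = ((2*y)/(-8 + y))/2 = (2*y/(-8 + y))/2 = y/(-8 + y))
q(o, z) = -4*o*(-1 + z) (q(o, z) = -2*(o + o)*(z - 1) = -2*2*o*(-1 + z) = -4*o*(-1 + z))
-36684 + q(220, x(-6)) = -36684 + 4*220*(1 - (-6)/(-8 - 6)) = -36684 + 4*220*(1 - (-6)/(-14)) = -36684 + 4*220*(1 - (-6)*(-1)/14) = -36684 + 4*220*(1 - 1*3/7) = -36684 + 4*220*(1 - 3/7) = -36684 + 4*220*(4/7) = -36684 + 3520/7 = -253268/7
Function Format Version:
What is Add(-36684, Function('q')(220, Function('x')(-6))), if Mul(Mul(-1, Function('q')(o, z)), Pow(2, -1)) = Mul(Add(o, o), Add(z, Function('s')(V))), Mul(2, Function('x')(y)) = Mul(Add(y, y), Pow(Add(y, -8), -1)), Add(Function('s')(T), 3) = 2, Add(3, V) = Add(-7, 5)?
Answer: Rational(-253268, 7) ≈ -36181.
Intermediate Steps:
V = -5 (V = Add(-3, Add(-7, 5)) = Add(-3, -2) = -5)
Function('s')(T) = -1 (Function('s')(T) = Add(-3, 2) = -1)
Function('x')(y) = Mul(y, Pow(Add(-8, y), -1)) (Function('x')(y) = Mul(Rational(1, 2), Mul(Add(y, y), Pow(Add(y, -8), -1))) = Mul(Rational(1, 2), Mul(Mul(2, y), Pow(Add(-8, y), -1))) = Mul(Rational(1, 2), Mul(2, y, Pow(Add(-8, y), -1))) = Mul(y, Pow(Add(-8, y), -1)))
Function('q')(o, z) = Mul(-4, o, Add(-1, z)) (Function('q')(o, z) = Mul(-2, Mul(Add(o, o), Add(z, -1))) = Mul(-2, Mul(Mul(2, o), Add(-1, z))) = Mul(-2, Mul(2, o, Add(-1, z))) = Mul(-4, o, Add(-1, z)))
Add(-36684, Function('q')(220, Function('x')(-6))) = Add(-36684, Mul(4, 220, Add(1, Mul(-1, Mul(-6, Pow(Add(-8, -6), -1)))))) = Add(-36684, Mul(4, 220, Add(1, Mul(-1, Mul(-6, Pow(-14, -1)))))) = Add(-36684, Mul(4, 220, Add(1, Mul(-1, Mul(-6, Rational(-1, 14)))))) = Add(-36684, Mul(4, 220, Add(1, Mul(-1, Rational(3, 7))))) = Add(-36684, Mul(4, 220, Add(1, Rational(-3, 7)))) = Add(-36684, Mul(4, 220, Rational(4, 7))) = Add(-36684, Rational(3520, 7)) = Rational(-253268, 7)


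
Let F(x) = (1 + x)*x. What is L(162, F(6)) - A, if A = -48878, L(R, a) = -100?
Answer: 48778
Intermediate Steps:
F(x) = x*(1 + x)
L(162, F(6)) - A = -100 - 1*(-48878) = -100 + 48878 = 48778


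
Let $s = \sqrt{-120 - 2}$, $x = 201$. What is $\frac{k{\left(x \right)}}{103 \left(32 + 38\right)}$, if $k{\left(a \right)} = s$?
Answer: $\frac{i \sqrt{122}}{7210} \approx 0.001532 i$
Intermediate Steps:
$s = i \sqrt{122}$ ($s = \sqrt{-122} = i \sqrt{122} \approx 11.045 i$)
$k{\left(a \right)} = i \sqrt{122}$
$\frac{k{\left(x \right)}}{103 \left(32 + 38\right)} = \frac{i \sqrt{122}}{103 \left(32 + 38\right)} = \frac{i \sqrt{122}}{103 \cdot 70} = \frac{i \sqrt{122}}{7210}$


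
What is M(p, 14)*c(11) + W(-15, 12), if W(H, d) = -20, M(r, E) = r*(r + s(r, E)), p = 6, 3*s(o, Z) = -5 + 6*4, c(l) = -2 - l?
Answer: -982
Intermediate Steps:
s(o, Z) = 19/3 (s(o, Z) = (-5 + 6*4)/3 = (-5 + 24)/3 = (1/3)*19 = 19/3)
M(r, E) = r*(19/3 + r) (M(r, E) = r*(r + 19/3) = r*(19/3 + r))
M(p, 14)*c(11) + W(-15, 12) = ((1/3)*6*(19 + 3*6))*(-2 - 1*11) - 20 = ((1/3)*6*(19 + 18))*(-2 - 11) - 20 = ((1/3)*6*37)*(-13) - 20 = 74*(-13) - 20 = -962 - 20 = -982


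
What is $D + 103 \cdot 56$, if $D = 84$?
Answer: $5852$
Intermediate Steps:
$D + 103 \cdot 56 = 84 + 103 \cdot 56 = 84 + 5768 = 5852$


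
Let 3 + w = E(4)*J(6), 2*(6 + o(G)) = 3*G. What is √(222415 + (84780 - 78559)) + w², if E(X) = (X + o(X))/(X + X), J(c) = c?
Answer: 6*√6351 ≈ 478.16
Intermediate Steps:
o(G) = -6 + 3*G/2 (o(G) = -6 + (3*G)/2 = -6 + 3*G/2)
E(X) = (-6 + 5*X/2)/(2*X) (E(X) = (X + (-6 + 3*X/2))/(X + X) = (-6 + 5*X/2)/((2*X)) = (-6 + 5*X/2)*(1/(2*X)) = (-6 + 5*X/2)/(2*X))
w = 0 (w = -3 + (5/4 - 3/4)*6 = -3 + (5/4 - 3*¼)*6 = -3 + (5/4 - ¾)*6 = -3 + (½)*6 = -3 + 3 = 0)
√(222415 + (84780 - 78559)) + w² = √(222415 + (84780 - 78559)) + 0² = √(222415 + 6221) + 0 = √228636 + 0 = 6*√6351 + 0 = 6*√6351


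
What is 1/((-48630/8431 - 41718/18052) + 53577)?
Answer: 76098206/4076498786253 ≈ 1.8668e-5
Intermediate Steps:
1/((-48630/8431 - 41718/18052) + 53577) = 1/((-48630*1/8431 - 41718*1/18052) + 53577) = 1/((-48630/8431 - 20859/9026) + 53577) = 1/(-614796609/76098206 + 53577) = 1/(4076498786253/76098206) = 76098206/4076498786253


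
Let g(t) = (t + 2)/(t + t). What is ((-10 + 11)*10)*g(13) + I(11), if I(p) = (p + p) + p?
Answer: 504/13 ≈ 38.769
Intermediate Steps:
g(t) = (2 + t)/(2*t) (g(t) = (2 + t)/((2*t)) = (2 + t)*(1/(2*t)) = (2 + t)/(2*t))
I(p) = 3*p (I(p) = 2*p + p = 3*p)
((-10 + 11)*10)*g(13) + I(11) = ((-10 + 11)*10)*((½)*(2 + 13)/13) + 3*11 = (1*10)*((½)*(1/13)*15) + 33 = 10*(15/26) + 33 = 75/13 + 33 = 504/13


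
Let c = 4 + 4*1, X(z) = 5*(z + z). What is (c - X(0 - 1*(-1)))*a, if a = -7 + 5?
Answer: 4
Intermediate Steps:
X(z) = 10*z (X(z) = 5*(2*z) = 10*z)
c = 8 (c = 4 + 4 = 8)
a = -2
(c - X(0 - 1*(-1)))*a = (8 - 10*(0 - 1*(-1)))*(-2) = (8 - 10*(0 + 1))*(-2) = (8 - 10)*(-2) = -2*(-2) = 4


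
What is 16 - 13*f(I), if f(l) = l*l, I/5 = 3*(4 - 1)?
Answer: -26309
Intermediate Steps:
I = 45 (I = 5*(3*(4 - 1)) = 5*(3*3) = 5*9 = 45)
f(l) = l²
16 - 13*f(I) = 16 - 13*45² = 16 - 13*2025 = 16 - 26325 = -26309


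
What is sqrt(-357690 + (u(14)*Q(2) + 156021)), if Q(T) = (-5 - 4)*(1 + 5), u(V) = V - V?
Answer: I*sqrt(201669) ≈ 449.08*I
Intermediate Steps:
u(V) = 0
Q(T) = -54 (Q(T) = -9*6 = -54)
sqrt(-357690 + (u(14)*Q(2) + 156021)) = sqrt(-357690 + (0*(-54) + 156021)) = sqrt(-357690 + (0 + 156021)) = sqrt(-357690 + 156021) = sqrt(-201669) = I*sqrt(201669)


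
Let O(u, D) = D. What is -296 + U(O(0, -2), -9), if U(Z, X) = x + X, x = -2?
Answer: -307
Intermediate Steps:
U(Z, X) = -2 + X
-296 + U(O(0, -2), -9) = -296 + (-2 - 9) = -296 - 11 = -307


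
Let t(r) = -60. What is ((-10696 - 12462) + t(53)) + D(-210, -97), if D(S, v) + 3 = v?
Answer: -23318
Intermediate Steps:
D(S, v) = -3 + v
((-10696 - 12462) + t(53)) + D(-210, -97) = ((-10696 - 12462) - 60) + (-3 - 97) = (-23158 - 60) - 100 = -23218 - 100 = -23318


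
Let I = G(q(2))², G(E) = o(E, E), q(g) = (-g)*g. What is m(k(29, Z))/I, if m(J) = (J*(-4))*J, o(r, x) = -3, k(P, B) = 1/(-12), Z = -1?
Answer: -1/324 ≈ -0.0030864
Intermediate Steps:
k(P, B) = -1/12
q(g) = -g²
G(E) = -3
I = 9 (I = (-3)² = 9)
m(J) = -4*J² (m(J) = (-4*J)*J = -4*J²)
m(k(29, Z))/I = -4*(-1/12)²/9 = -4*1/144*(⅑) = -1/36*⅑ = -1/324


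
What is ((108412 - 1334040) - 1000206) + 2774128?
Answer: 548294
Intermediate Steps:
((108412 - 1334040) - 1000206) + 2774128 = (-1225628 - 1000206) + 2774128 = -2225834 + 2774128 = 548294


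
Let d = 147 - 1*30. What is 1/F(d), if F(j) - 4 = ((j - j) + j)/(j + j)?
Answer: 2/9 ≈ 0.22222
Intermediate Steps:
d = 117 (d = 147 - 30 = 117)
F(j) = 9/2 (F(j) = 4 + ((j - j) + j)/(j + j) = 4 + (0 + j)/((2*j)) = 4 + j*(1/(2*j)) = 4 + ½ = 9/2)
1/F(d) = 1/(9/2) = 2/9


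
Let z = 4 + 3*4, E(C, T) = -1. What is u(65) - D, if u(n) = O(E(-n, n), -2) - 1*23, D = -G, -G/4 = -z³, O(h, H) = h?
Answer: 16360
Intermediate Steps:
z = 16 (z = 4 + 12 = 16)
G = 16384 (G = -(-4)*16³ = -(-4)*4096 = -4*(-4096) = 16384)
D = -16384 (D = -1*16384 = -16384)
u(n) = -24 (u(n) = -1 - 1*23 = -1 - 23 = -24)
u(65) - D = -24 - 1*(-16384) = -24 + 16384 = 16360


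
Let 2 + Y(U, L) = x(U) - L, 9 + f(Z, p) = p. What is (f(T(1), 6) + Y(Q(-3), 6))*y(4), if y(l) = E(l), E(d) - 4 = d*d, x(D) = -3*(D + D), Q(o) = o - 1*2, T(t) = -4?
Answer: 380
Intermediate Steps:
f(Z, p) = -9 + p
Q(o) = -2 + o (Q(o) = o - 2 = -2 + o)
x(D) = -6*D
E(d) = 4 + d² (E(d) = 4 + d*d = 4 + d²)
y(l) = 4 + l²
Y(U, L) = -2 - L - 6*U (Y(U, L) = -2 + (-6*U - L) = -2 + (-L - 6*U) = -2 - L - 6*U)
(f(T(1), 6) + Y(Q(-3), 6))*y(4) = ((-9 + 6) + (-2 - 1*6 - 6*(-2 - 3)))*(4 + 4²) = (-3 + (-2 - 6 - 6*(-5)))*(4 + 16) = (-3 + (-2 - 6 + 30))*20 = (-3 + 22)*20 = 19*20 = 380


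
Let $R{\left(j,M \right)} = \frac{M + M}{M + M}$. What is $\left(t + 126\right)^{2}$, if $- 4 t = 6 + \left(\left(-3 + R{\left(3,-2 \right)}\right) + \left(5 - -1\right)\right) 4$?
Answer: $\frac{58081}{4} \approx 14520.0$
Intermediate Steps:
$R{\left(j,M \right)} = 1$ ($R{\left(j,M \right)} = \frac{2 M}{2 M} = 2 M \frac{1}{2 M} = 1$)
$t = - \frac{11}{2}$ ($t = - \frac{6 + \left(\left(-3 + 1\right) + \left(5 - -1\right)\right) 4}{4} = - \frac{6 + \left(-2 + \left(5 + 1\right)\right) 4}{4} = - \frac{6 + \left(-2 + 6\right) 4}{4} = - \frac{6 + 4 \cdot 4}{4} = - \frac{6 + 16}{4} = \left(- \frac{1}{4}\right) 22 = - \frac{11}{2} \approx -5.5$)
$\left(t + 126\right)^{2} = \left(- \frac{11}{2} + 126\right)^{2} = \left(\frac{241}{2}\right)^{2} = \frac{58081}{4}$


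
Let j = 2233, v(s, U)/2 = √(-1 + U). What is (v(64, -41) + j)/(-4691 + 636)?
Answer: -2233/4055 - 2*I*√42/4055 ≈ -0.55068 - 0.0031964*I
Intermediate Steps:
v(s, U) = 2*√(-1 + U)
(v(64, -41) + j)/(-4691 + 636) = (2*√(-1 - 41) + 2233)/(-4691 + 636) = (2*√(-42) + 2233)/(-4055) = (2*(I*√42) + 2233)*(-1/4055) = (2*I*√42 + 2233)*(-1/4055) = (2233 + 2*I*√42)*(-1/4055) = -2233/4055 - 2*I*√42/4055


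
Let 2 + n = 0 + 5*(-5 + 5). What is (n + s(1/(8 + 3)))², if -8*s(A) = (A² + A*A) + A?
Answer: 3798601/937024 ≈ 4.0539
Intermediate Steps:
s(A) = -A²/4 - A/8 (s(A) = -((A² + A*A) + A)/8 = -((A² + A²) + A)/8 = -(2*A² + A)/8 = -(A + 2*A²)/8 = -A²/4 - A/8)
n = -2 (n = -2 + (0 + 5*(-5 + 5)) = -2 + (0 + 5*0) = -2 + (0 + 0) = -2 + 0 = -2)
(n + s(1/(8 + 3)))² = (-2 - (1 + 2/(8 + 3))/(8*(8 + 3)))² = (-2 - ⅛*(1 + 2/11)/11)² = (-2 - ⅛*1/11*(1 + 2*(1/11)))² = (-2 - ⅛*1/11*(1 + 2/11))² = (-2 - ⅛*1/11*13/11)² = (-2 - 13/968)² = (-1949/968)² = 3798601/937024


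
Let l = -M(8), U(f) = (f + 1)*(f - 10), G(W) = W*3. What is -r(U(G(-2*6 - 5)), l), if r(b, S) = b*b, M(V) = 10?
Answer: -9302500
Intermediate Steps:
G(W) = 3*W
U(f) = (1 + f)*(-10 + f)
l = -10 (l = -1*10 = -10)
r(b, S) = b²
-r(U(G(-2*6 - 5)), l) = -(-10 + (3*(-2*6 - 5))² - 27*(-2*6 - 5))² = -(-10 + (3*(-12 - 5))² - 27*(-12 - 5))² = -(-10 + (3*(-17))² - 27*(-17))² = -(-10 + (-51)² - 9*(-51))² = -(-10 + 2601 + 459)² = -1*3050² = -1*9302500 = -9302500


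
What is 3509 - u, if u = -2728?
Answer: 6237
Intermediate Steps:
3509 - u = 3509 - 1*(-2728) = 3509 + 2728 = 6237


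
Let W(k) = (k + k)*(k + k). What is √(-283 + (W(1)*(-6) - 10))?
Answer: I*√317 ≈ 17.805*I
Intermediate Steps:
W(k) = 4*k² (W(k) = (2*k)*(2*k) = 4*k²)
√(-283 + (W(1)*(-6) - 10)) = √(-283 + ((4*1²)*(-6) - 10)) = √(-283 + ((4*1)*(-6) - 10)) = √(-283 + (4*(-6) - 10)) = √(-283 + (-24 - 10)) = √(-283 - 34) = √(-317) = I*√317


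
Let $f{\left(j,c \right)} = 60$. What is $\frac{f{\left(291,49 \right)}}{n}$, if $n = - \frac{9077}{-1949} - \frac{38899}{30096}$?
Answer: $\frac{3519426240}{197367241} \approx 17.832$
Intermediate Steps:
$n = \frac{197367241}{58657104}$ ($n = \left(-9077\right) \left(- \frac{1}{1949}\right) - \frac{38899}{30096} = \frac{9077}{1949} - \frac{38899}{30096} = \frac{197367241}{58657104} \approx 3.3648$)
$\frac{f{\left(291,49 \right)}}{n} = \frac{60}{\frac{197367241}{58657104}} = 60 \cdot \frac{58657104}{197367241} = \frac{3519426240}{197367241}$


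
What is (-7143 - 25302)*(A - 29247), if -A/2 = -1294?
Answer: 864951255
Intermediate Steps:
A = 2588 (A = -2*(-1294) = 2588)
(-7143 - 25302)*(A - 29247) = (-7143 - 25302)*(2588 - 29247) = -32445*(-26659) = 864951255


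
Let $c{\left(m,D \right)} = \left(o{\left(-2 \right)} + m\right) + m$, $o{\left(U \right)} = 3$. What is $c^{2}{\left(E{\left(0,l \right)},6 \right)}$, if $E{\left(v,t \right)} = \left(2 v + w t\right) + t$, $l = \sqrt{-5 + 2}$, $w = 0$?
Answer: $-3 + 12 i \sqrt{3} \approx -3.0 + 20.785 i$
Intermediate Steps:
$l = i \sqrt{3}$ ($l = \sqrt{-3} = i \sqrt{3} \approx 1.732 i$)
$E{\left(v,t \right)} = t + 2 v$ ($E{\left(v,t \right)} = \left(2 v + 0 t\right) + t = \left(2 v + 0\right) + t = 2 v + t = t + 2 v$)
$c{\left(m,D \right)} = 3 + 2 m$ ($c{\left(m,D \right)} = \left(3 + m\right) + m = 3 + 2 m$)
$c^{2}{\left(E{\left(0,l \right)},6 \right)} = \left(3 + 2 \left(i \sqrt{3} + 2 \cdot 0\right)\right)^{2} = \left(3 + 2 \left(i \sqrt{3} + 0\right)\right)^{2} = \left(3 + 2 i \sqrt{3}\right)^{2}$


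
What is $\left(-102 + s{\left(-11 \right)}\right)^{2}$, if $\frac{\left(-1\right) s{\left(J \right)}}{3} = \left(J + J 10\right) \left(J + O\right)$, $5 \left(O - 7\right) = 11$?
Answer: $\frac{14265729}{25} \approx 5.7063 \cdot 10^{5}$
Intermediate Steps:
$O = \frac{46}{5}$ ($O = 7 + \frac{1}{5} \cdot 11 = 7 + \frac{11}{5} = \frac{46}{5} \approx 9.2$)
$s{\left(J \right)} = - 33 J \left(\frac{46}{5} + J\right)$ ($s{\left(J \right)} = - 3 \left(J + J 10\right) \left(J + \frac{46}{5}\right) = - 3 \left(J + 10 J\right) \left(\frac{46}{5} + J\right) = - 3 \cdot 11 J \left(\frac{46}{5} + J\right) = - 33 J \left(\frac{46}{5} + J\right)$)
$\left(-102 + s{\left(-11 \right)}\right)^{2} = \left(-102 - - \frac{363 \left(46 + 5 \left(-11\right)\right)}{5}\right)^{2} = \left(-102 - - \frac{363 \left(46 - 55\right)}{5}\right)^{2} = \left(-102 - \left(- \frac{363}{5}\right) \left(-9\right)\right)^{2} = \left(-102 - \frac{3267}{5}\right)^{2} = \left(- \frac{3777}{5}\right)^{2} = \frac{14265729}{25}$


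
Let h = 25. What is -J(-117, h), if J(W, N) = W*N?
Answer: 2925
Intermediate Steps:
J(W, N) = N*W
-J(-117, h) = -25*(-117) = -1*(-2925) = 2925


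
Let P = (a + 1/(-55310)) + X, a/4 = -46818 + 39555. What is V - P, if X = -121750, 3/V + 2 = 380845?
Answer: 3176557619963433/21064426330 ≈ 1.5080e+5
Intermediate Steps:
V = 3/380843 (V = 3/(-2 + 380845) = 3/380843 ≈ 7.8773e-6)
a = -29052 (a = 4*(-46818 + 39555) = 4*(-7263) = -29052)
P = -8340858621/55310 (P = (-29052 + 1/(-55310)) - 121750 = (-29052 - 1/55310) - 121750 = -1606866121/55310 - 121750 = -8340858621/55310 ≈ -1.5080e+5)
V - P = 3/380843 - 1*(-8340858621/55310) = 3/380843 + 8340858621/55310 = 3176557619963433/21064426330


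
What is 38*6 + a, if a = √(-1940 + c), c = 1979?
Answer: 228 + √39 ≈ 234.25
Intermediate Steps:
a = √39 (a = √(-1940 + 1979) = √39 ≈ 6.2450)
38*6 + a = 38*6 + √39 = 228 + √39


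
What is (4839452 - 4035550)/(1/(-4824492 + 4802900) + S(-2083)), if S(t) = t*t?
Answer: 17357851984/93685291287 ≈ 0.18528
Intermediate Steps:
S(t) = t²
(4839452 - 4035550)/(1/(-4824492 + 4802900) + S(-2083)) = (4839452 - 4035550)/(1/(-4824492 + 4802900) + (-2083)²) = 803902/(1/(-21592) + 4338889) = 803902/(-1/21592 + 4338889) = 803902/(93685291287/21592) = 803902*(21592/93685291287) = 17357851984/93685291287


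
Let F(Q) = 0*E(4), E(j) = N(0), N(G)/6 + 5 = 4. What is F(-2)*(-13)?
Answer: 0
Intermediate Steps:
N(G) = -6 (N(G) = -30 + 6*4 = -30 + 24 = -6)
E(j) = -6
F(Q) = 0 (F(Q) = 0*(-6) = 0)
F(-2)*(-13) = 0*(-13) = 0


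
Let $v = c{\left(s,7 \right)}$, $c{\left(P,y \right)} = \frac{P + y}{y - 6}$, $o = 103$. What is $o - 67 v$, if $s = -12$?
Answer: $438$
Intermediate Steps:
$c{\left(P,y \right)} = \frac{P + y}{-6 + y}$
$v = -5$ ($v = \frac{-12 + 7}{-6 + 7} = 1^{-1} \left(-5\right) = 1 \left(-5\right) = -5$)
$o - 67 v = 103 - -335 = 103 + 335 = 438$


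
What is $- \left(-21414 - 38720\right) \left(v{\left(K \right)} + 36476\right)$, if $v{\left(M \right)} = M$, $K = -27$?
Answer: $2191824166$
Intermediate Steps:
$- \left(-21414 - 38720\right) \left(v{\left(K \right)} + 36476\right) = - \left(-21414 - 38720\right) \left(-27 + 36476\right) = - \left(-60134\right) 36449 = \left(-1\right) \left(-2191824166\right) = 2191824166$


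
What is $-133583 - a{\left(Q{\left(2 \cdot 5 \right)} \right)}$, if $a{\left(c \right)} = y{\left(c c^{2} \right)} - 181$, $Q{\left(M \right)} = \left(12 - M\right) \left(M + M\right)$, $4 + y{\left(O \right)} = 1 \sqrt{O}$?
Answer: $-133398 - 80 \sqrt{10} \approx -1.3365 \cdot 10^{5}$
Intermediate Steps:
$y{\left(O \right)} = -4 + \sqrt{O}$ ($y{\left(O \right)} = -4 + 1 \sqrt{O} = -4 + \sqrt{O}$)
$Q{\left(M \right)} = 2 M \left(12 - M\right)$ ($Q{\left(M \right)} = \left(12 - M\right) 2 M = 2 M \left(12 - M\right)$)
$a{\left(c \right)} = -185 + \sqrt{c^{3}}$ ($a{\left(c \right)} = \left(-4 + \sqrt{c c^{2}}\right) - 181 = \left(-4 + \sqrt{c^{3}}\right) - 181 = -185 + \sqrt{c^{3}}$)
$-133583 - a{\left(Q{\left(2 \cdot 5 \right)} \right)} = -133583 - \left(-185 + \sqrt{\left(2 \cdot 2 \cdot 5 \left(12 - 2 \cdot 5\right)\right)^{3}}\right) = -133583 - \left(-185 + \sqrt{\left(2 \cdot 10 \left(12 - 10\right)\right)^{3}}\right) = -133583 - \left(-185 + \sqrt{\left(2 \cdot 10 \cdot 2\right)^{3}}\right) = -133583 - \left(-185 + \sqrt{40^{3}}\right) = -133583 - \left(-185 + \sqrt{64000}\right) = -133583 - \left(-185 + 80 \sqrt{10}\right) = -133583 + \left(185 - 80 \sqrt{10}\right) = -133398 - 80 \sqrt{10}$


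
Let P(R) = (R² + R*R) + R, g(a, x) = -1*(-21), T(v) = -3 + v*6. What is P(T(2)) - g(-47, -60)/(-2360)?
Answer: 403581/2360 ≈ 171.01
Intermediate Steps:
T(v) = -3 + 6*v
g(a, x) = 21
P(R) = R + 2*R² (P(R) = (R² + R²) + R = 2*R² + R = R + 2*R²)
P(T(2)) - g(-47, -60)/(-2360) = (-3 + 6*2)*(1 + 2*(-3 + 6*2)) - 21/(-2360) = (-3 + 12)*(1 + 2*(-3 + 12)) - 21*(-1)/2360 = 9*(1 + 2*9) - 1*(-21/2360) = 9*(1 + 18) + 21/2360 = 9*19 + 21/2360 = 171 + 21/2360 = 403581/2360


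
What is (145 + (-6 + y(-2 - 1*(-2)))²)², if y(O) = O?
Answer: 32761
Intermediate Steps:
(145 + (-6 + y(-2 - 1*(-2)))²)² = (145 + (-6 + (-2 - 1*(-2)))²)² = (145 + (-6 + (-2 + 2))²)² = (145 + (-6 + 0)²)² = (145 + (-6)²)² = (145 + 36)² = 181² = 32761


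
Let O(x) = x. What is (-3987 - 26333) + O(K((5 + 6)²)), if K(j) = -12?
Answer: -30332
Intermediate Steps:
(-3987 - 26333) + O(K((5 + 6)²)) = (-3987 - 26333) - 12 = -30320 - 12 = -30332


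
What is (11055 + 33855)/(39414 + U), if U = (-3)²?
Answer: 14970/13141 ≈ 1.1392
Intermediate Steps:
U = 9
(11055 + 33855)/(39414 + U) = (11055 + 33855)/(39414 + 9) = 44910/39423 = 44910*(1/39423) = 14970/13141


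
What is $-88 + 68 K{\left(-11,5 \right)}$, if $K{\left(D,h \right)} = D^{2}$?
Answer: $8140$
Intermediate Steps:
$-88 + 68 K{\left(-11,5 \right)} = -88 + 68 \left(-11\right)^{2} = -88 + 68 \cdot 121 = -88 + 8228 = 8140$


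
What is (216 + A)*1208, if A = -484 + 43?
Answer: -271800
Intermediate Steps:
A = -441
(216 + A)*1208 = (216 - 441)*1208 = -225*1208 = -271800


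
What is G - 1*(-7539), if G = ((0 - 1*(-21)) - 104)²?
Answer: 14428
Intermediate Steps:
G = 6889 (G = ((0 + 21) - 104)² = (21 - 104)² = (-83)² = 6889)
G - 1*(-7539) = 6889 - 1*(-7539) = 6889 + 7539 = 14428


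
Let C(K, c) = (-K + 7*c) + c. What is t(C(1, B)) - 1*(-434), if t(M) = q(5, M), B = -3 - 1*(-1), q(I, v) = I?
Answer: 439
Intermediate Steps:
B = -2 (B = -3 + 1 = -2)
C(K, c) = -K + 8*c
t(M) = 5
t(C(1, B)) - 1*(-434) = 5 - 1*(-434) = 5 + 434 = 439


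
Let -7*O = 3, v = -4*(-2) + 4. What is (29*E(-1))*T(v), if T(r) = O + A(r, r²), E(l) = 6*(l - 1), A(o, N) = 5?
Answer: -11136/7 ≈ -1590.9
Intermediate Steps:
v = 12 (v = 8 + 4 = 12)
O = -3/7 (O = -⅐*3 = -3/7 ≈ -0.42857)
E(l) = -6 + 6*l (E(l) = 6*(-1 + l) = -6 + 6*l)
T(r) = 32/7 (T(r) = -3/7 + 5 = 32/7)
(29*E(-1))*T(v) = (29*(-6 + 6*(-1)))*(32/7) = (29*(-6 - 6))*(32/7) = (29*(-12))*(32/7) = -348*32/7 = -11136/7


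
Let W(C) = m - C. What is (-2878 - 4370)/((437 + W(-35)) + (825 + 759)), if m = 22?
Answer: -3624/1039 ≈ -3.4880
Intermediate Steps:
W(C) = 22 - C
(-2878 - 4370)/((437 + W(-35)) + (825 + 759)) = (-2878 - 4370)/((437 + (22 - 1*(-35))) + (825 + 759)) = -7248/((437 + (22 + 35)) + 1584) = -7248/((437 + 57) + 1584) = -7248/(494 + 1584) = -7248/2078 = -7248*1/2078 = -3624/1039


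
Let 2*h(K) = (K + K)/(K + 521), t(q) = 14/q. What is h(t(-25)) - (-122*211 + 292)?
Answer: 331129936/13011 ≈ 25450.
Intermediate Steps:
h(K) = K/(521 + K) (h(K) = ((K + K)/(K + 521))/2 = ((2*K)/(521 + K))/2 = (2*K/(521 + K))/2 = K/(521 + K))
h(t(-25)) - (-122*211 + 292) = (14/(-25))/(521 + 14/(-25)) - (-122*211 + 292) = (14*(-1/25))/(521 + 14*(-1/25)) - (-25742 + 292) = -14/(25*(521 - 14/25)) - 1*(-25450) = -14/(25*13011/25) + 25450 = -14/25*25/13011 + 25450 = -14/13011 + 25450 = 331129936/13011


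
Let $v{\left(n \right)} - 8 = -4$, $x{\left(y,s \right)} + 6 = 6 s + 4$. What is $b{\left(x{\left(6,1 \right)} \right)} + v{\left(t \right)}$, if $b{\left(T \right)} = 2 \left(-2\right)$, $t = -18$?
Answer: $0$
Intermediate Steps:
$x{\left(y,s \right)} = -2 + 6 s$ ($x{\left(y,s \right)} = -6 + \left(6 s + 4\right) = -6 + \left(4 + 6 s\right) = -2 + 6 s$)
$v{\left(n \right)} = 4$ ($v{\left(n \right)} = 8 - 4 = 4$)
$b{\left(T \right)} = -4$
$b{\left(x{\left(6,1 \right)} \right)} + v{\left(t \right)} = -4 + 4 = 0$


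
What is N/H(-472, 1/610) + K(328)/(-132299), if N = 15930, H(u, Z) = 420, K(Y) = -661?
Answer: 70260023/1852186 ≈ 37.934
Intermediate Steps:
N/H(-472, 1/610) + K(328)/(-132299) = 15930/420 - 661/(-132299) = 15930*(1/420) - 661*(-1/132299) = 531/14 + 661/132299 = 70260023/1852186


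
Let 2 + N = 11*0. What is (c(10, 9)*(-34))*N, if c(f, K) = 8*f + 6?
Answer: 5848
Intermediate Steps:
c(f, K) = 6 + 8*f
N = -2 (N = -2 + 11*0 = -2 + 0 = -2)
(c(10, 9)*(-34))*N = ((6 + 8*10)*(-34))*(-2) = ((6 + 80)*(-34))*(-2) = (86*(-34))*(-2) = -2924*(-2) = 5848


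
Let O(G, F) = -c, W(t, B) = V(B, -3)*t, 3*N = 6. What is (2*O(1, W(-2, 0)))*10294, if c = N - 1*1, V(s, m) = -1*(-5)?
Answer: -20588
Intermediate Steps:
N = 2 (N = (⅓)*6 = 2)
V(s, m) = 5
W(t, B) = 5*t
c = 1 (c = 2 - 1*1 = 2 - 1 = 1)
O(G, F) = -1 (O(G, F) = -1*1 = -1)
(2*O(1, W(-2, 0)))*10294 = (2*(-1))*10294 = -2*10294 = -20588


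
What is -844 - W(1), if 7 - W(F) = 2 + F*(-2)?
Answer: -851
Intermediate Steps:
W(F) = 5 + 2*F (W(F) = 7 - (2 + F*(-2)) = 7 - (2 - 2*F) = 7 + (-2 + 2*F) = 5 + 2*F)
-844 - W(1) = -844 - (5 + 2*1) = -844 - (5 + 2) = -844 - 1*7 = -844 - 7 = -851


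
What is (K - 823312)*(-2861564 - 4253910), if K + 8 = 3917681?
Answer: -22017845242114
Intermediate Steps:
K = 3917673 (K = -8 + 3917681 = 3917673)
(K - 823312)*(-2861564 - 4253910) = (3917673 - 823312)*(-2861564 - 4253910) = 3094361*(-7115474) = -22017845242114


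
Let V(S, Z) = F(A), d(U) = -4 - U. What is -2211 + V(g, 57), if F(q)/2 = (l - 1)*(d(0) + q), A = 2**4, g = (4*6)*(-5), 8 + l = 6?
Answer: -2283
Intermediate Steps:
l = -2 (l = -8 + 6 = -2)
g = -120 (g = 24*(-5) = -120)
A = 16
F(q) = 24 - 6*q (F(q) = 2*((-2 - 1)*((-4 - 1*0) + q)) = 2*(-3*((-4 + 0) + q)) = 2*(-3*(-4 + q)) = 2*(12 - 3*q) = 24 - 6*q)
V(S, Z) = -72 (V(S, Z) = 24 - 6*16 = 24 - 96 = -72)
-2211 + V(g, 57) = -2211 - 72 = -2283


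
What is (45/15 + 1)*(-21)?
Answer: -84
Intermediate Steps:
(45/15 + 1)*(-21) = (45*(1/15) + 1)*(-21) = (3 + 1)*(-21) = 4*(-21) = -84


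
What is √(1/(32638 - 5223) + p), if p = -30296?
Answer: I*√22769935061185/27415 ≈ 174.06*I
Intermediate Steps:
√(1/(32638 - 5223) + p) = √(1/(32638 - 5223) - 30296) = √(1/27415 - 30296) = √(-830564839/27415) = I*√22769935061185/27415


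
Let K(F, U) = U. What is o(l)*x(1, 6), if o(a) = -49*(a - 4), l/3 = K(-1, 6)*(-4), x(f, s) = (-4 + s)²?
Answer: 14896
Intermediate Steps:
l = -72 (l = 3*(6*(-4)) = 3*(-24) = -72)
o(a) = 196 - 49*a (o(a) = -49*(-4 + a) = 196 - 49*a)
o(l)*x(1, 6) = (196 - 49*(-72))*(-4 + 6)² = (196 + 3528)*2² = 3724*4 = 14896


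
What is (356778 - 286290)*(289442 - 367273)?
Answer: -5486151528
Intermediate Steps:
(356778 - 286290)*(289442 - 367273) = 70488*(-77831) = -5486151528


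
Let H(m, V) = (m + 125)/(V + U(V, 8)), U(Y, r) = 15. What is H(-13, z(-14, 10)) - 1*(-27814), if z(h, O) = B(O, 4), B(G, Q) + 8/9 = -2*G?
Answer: 1473134/53 ≈ 27795.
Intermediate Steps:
B(G, Q) = -8/9 - 2*G
z(h, O) = -8/9 - 2*O
H(m, V) = (125 + m)/(15 + V) (H(m, V) = (m + 125)/(V + 15) = (125 + m)/(15 + V))
H(-13, z(-14, 10)) - 1*(-27814) = (125 - 13)/(15 + (-8/9 - 2*10)) - 1*(-27814) = 112/(15 + (-8/9 - 20)) + 27814 = 112/(15 - 188/9) + 27814 = 112/(-53/9) + 27814 = -9/53*112 + 27814 = -1008/53 + 27814 = 1473134/53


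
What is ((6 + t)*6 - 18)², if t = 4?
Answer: 1764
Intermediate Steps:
((6 + t)*6 - 18)² = ((6 + 4)*6 - 18)² = (10*6 - 18)² = (60 - 18)² = 42² = 1764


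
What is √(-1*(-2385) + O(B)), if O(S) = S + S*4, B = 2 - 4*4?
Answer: √2315 ≈ 48.114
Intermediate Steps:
B = -14 (B = 2 - 16 = -14)
O(S) = 5*S (O(S) = S + 4*S = 5*S)
√(-1*(-2385) + O(B)) = √(-1*(-2385) + 5*(-14)) = √(2385 - 70) = √2315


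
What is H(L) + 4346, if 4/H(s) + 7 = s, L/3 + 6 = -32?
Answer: 525862/121 ≈ 4346.0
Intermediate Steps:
L = -114 (L = -18 + 3*(-32) = -18 - 96 = -114)
H(s) = 4/(-7 + s)
H(L) + 4346 = 4/(-7 - 114) + 4346 = 4/(-121) + 4346 = 4*(-1/121) + 4346 = -4/121 + 4346 = 525862/121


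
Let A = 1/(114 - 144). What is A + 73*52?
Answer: 113879/30 ≈ 3796.0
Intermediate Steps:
A = -1/30 (A = 1/(-30) = -1/30 ≈ -0.033333)
A + 73*52 = -1/30 + 73*52 = -1/30 + 3796 = 113879/30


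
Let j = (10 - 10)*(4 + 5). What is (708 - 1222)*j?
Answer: 0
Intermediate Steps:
j = 0 (j = 0*9 = 0)
(708 - 1222)*j = (708 - 1222)*0 = -514*0 = 0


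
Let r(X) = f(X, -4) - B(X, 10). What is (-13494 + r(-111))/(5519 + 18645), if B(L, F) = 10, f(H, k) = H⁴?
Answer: 21684791/3452 ≈ 6281.8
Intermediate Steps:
r(X) = -10 + X⁴ (r(X) = X⁴ - 1*10 = X⁴ - 10 = -10 + X⁴)
(-13494 + r(-111))/(5519 + 18645) = (-13494 + (-10 + (-111)⁴))/(5519 + 18645) = (-13494 + (-10 + 151807041))/24164 = (-13494 + 151807031)*(1/24164) = 151793537*(1/24164) = 21684791/3452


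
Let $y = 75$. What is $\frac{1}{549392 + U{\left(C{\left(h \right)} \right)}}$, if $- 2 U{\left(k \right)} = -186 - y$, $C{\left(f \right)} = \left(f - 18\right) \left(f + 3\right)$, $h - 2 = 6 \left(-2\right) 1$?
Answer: $\frac{2}{1099045} \approx 1.8198 \cdot 10^{-6}$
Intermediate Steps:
$h = -10$ ($h = 2 + 6 \left(-2\right) 1 = 2 - 12 = -10$)
$C{\left(f \right)} = \left(-18 + f\right) \left(3 + f\right)$
$U{\left(k \right)} = \frac{261}{2}$ ($U{\left(k \right)} = - \frac{-186 - 75}{2} = \left(- \frac{1}{2}\right) \left(-261\right) = \frac{261}{2}$)
$\frac{1}{549392 + U{\left(C{\left(h \right)} \right)}} = \frac{1}{549392 + \frac{261}{2}} = \frac{1}{\frac{1099045}{2}} = \frac{2}{1099045}$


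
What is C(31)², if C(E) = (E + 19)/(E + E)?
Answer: 625/961 ≈ 0.65036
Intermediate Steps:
C(E) = (19 + E)/(2*E) (C(E) = (19 + E)/((2*E)) = (19 + E)*(1/(2*E)) = (19 + E)/(2*E))
C(31)² = ((½)*(19 + 31)/31)² = ((½)*(1/31)*50)² = (25/31)² = 625/961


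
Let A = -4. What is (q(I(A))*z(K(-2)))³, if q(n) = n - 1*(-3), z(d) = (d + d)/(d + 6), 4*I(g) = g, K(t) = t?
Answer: -8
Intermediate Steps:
I(g) = g/4
z(d) = 2*d/(6 + d) (z(d) = (2*d)/(6 + d) = 2*d/(6 + d))
q(n) = 3 + n (q(n) = n + 3 = 3 + n)
(q(I(A))*z(K(-2)))³ = ((3 + (¼)*(-4))*(2*(-2)/(6 - 2)))³ = ((3 - 1)*(2*(-2)/4))³ = (2*(2*(-2)*(¼)))³ = (2*(-1))³ = (-2)³ = -8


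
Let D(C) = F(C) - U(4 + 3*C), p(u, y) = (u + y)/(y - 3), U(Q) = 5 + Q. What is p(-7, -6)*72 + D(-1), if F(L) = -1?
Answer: 97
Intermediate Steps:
p(u, y) = (u + y)/(-3 + y)
D(C) = -10 - 3*C (D(C) = -1 - (5 + (4 + 3*C)) = -1 - (9 + 3*C) = -1 + (-9 - 3*C) = -10 - 3*C)
p(-7, -6)*72 + D(-1) = ((-7 - 6)/(-3 - 6))*72 + (-10 - 3*(-1)) = (-13/(-9))*72 + (-10 + 3) = -1/9*(-13)*72 - 7 = (13/9)*72 - 7 = 104 - 7 = 97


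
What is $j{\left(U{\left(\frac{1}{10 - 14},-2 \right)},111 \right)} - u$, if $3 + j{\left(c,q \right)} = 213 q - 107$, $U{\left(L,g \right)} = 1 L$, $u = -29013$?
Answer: $52546$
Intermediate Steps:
$U{\left(L,g \right)} = L$
$j{\left(c,q \right)} = -110 + 213 q$ ($j{\left(c,q \right)} = -3 + \left(213 q - 107\right) = -3 + \left(-107 + 213 q\right) = -110 + 213 q$)
$j{\left(U{\left(\frac{1}{10 - 14},-2 \right)},111 \right)} - u = \left(-110 + 213 \cdot 111\right) - -29013 = \left(-110 + 23643\right) + 29013 = 23533 + 29013 = 52546$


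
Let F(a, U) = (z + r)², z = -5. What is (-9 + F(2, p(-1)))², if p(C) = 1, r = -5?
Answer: 8281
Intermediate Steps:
F(a, U) = 100 (F(a, U) = (-5 - 5)² = (-10)² = 100)
(-9 + F(2, p(-1)))² = (-9 + 100)² = 91² = 8281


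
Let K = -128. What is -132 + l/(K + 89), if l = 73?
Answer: -5221/39 ≈ -133.87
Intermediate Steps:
-132 + l/(K + 89) = -132 + 73/(-128 + 89) = -132 + 73/(-39) = -132 - 1/39*73 = -132 - 73/39 = -5221/39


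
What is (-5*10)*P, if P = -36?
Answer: 1800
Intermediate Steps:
(-5*10)*P = -5*10*(-36) = -50*(-36) = 1800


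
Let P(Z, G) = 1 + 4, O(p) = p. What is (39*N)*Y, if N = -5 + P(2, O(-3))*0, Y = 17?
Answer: -3315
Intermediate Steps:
P(Z, G) = 5
N = -5 (N = -5 + 5*0 = -5 + 0 = -5)
(39*N)*Y = (39*(-5))*17 = -195*17 = -3315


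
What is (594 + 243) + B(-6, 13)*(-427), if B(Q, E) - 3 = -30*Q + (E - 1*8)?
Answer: -79439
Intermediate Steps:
B(Q, E) = -5 + E - 30*Q (B(Q, E) = 3 + (-30*Q + (E - 1*8)) = 3 + (-30*Q + (E - 8)) = 3 + (-30*Q + (-8 + E)) = 3 + (-8 + E - 30*Q) = -5 + E - 30*Q)
(594 + 243) + B(-6, 13)*(-427) = (594 + 243) + (-5 + 13 - 30*(-6))*(-427) = 837 + (-5 + 13 + 180)*(-427) = 837 + 188*(-427) = 837 - 80276 = -79439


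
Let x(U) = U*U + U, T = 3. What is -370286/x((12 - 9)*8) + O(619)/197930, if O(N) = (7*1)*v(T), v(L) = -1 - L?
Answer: -3664536239/5937900 ≈ -617.14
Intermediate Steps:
x(U) = U + U² (x(U) = U² + U = U + U²)
O(N) = -28 (O(N) = (7*1)*(-1 - 1*3) = 7*(-1 - 3) = 7*(-4) = -28)
-370286/x((12 - 9)*8) + O(619)/197930 = -370286*1/(8*(1 + (12 - 9)*8)*(12 - 9)) - 28/197930 = -370286*1/(24*(1 + 3*8)) - 28*1/197930 = -370286*1/(24*(1 + 24)) - 14/98965 = -370286/(24*25) - 14/98965 = -370286/600 - 14/98965 = -370286*1/600 - 14/98965 = -185143/300 - 14/98965 = -3664536239/5937900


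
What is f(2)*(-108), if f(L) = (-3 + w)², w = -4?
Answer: -5292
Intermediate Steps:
f(L) = 49 (f(L) = (-3 - 4)² = (-7)² = 49)
f(2)*(-108) = 49*(-108) = -5292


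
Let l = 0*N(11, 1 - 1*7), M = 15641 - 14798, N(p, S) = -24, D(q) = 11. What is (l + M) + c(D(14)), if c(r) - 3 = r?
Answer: 857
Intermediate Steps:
c(r) = 3 + r
M = 843
l = 0 (l = 0*(-24) = 0)
(l + M) + c(D(14)) = (0 + 843) + (3 + 11) = 843 + 14 = 857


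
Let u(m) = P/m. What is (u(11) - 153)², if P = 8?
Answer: 2805625/121 ≈ 23187.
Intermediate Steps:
u(m) = 8/m
(u(11) - 153)² = (8/11 - 153)² = (-1675/11)² = 2805625/121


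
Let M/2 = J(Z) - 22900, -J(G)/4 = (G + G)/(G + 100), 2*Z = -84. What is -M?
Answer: 1327864/29 ≈ 45788.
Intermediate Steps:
Z = -42 (Z = (½)*(-84) = -42)
J(G) = -8*G/(100 + G) (J(G) = -4*(G + G)/(G + 100) = -4*2*G/(100 + G) = -8*G/(100 + G))
M = -1327864/29 (M = 2*(-8*(-42)/(100 - 42) - 22900) = 2*(-8*(-42)/58 - 22900) = 2*(-8*(-42)*1/58 - 22900) = 2*(168/29 - 22900) = 2*(-663932/29) = -1327864/29 ≈ -45788.)
-M = -1*(-1327864/29) = 1327864/29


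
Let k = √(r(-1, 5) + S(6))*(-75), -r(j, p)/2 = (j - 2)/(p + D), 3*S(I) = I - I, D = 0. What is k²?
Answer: 6750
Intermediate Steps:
S(I) = 0 (S(I) = (I - I)/3 = (⅓)*0 = 0)
r(j, p) = -2*(-2 + j)/p (r(j, p) = -2*(j - 2)/(p + 0) = -2*(-2 + j)/p)
k = -15*√30 (k = √(2*(2 - 1*(-1))/5 + 0)*(-75) = √(2*(⅕)*(2 + 1) + 0)*(-75) = √(2*(⅕)*3 + 0)*(-75) = √(6/5 + 0)*(-75) = √(6/5)*(-75) = (√30/5)*(-75) = -15*√30 ≈ -82.158)
k² = (-15*√30)² = 6750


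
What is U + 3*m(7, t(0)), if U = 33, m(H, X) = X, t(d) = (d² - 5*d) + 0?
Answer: 33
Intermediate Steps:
t(d) = d² - 5*d
U + 3*m(7, t(0)) = 33 + 3*(0*(-5 + 0)) = 33 + 3*(0*(-5)) = 33 + 3*0 = 33 + 0 = 33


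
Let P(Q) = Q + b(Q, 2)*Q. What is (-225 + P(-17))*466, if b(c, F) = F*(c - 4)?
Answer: 219952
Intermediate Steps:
b(c, F) = F*(-4 + c)
P(Q) = Q + Q*(-8 + 2*Q) (P(Q) = Q + (2*(-4 + Q))*Q = Q + (-8 + 2*Q)*Q = Q + Q*(-8 + 2*Q))
(-225 + P(-17))*466 = (-225 - 17*(-7 + 2*(-17)))*466 = (-225 - 17*(-7 - 34))*466 = (-225 - 17*(-41))*466 = (-225 + 697)*466 = 472*466 = 219952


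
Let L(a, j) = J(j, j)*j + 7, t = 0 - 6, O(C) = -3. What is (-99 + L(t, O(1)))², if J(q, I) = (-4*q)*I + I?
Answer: 625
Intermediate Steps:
t = -6
J(q, I) = I - 4*I*q (J(q, I) = -4*I*q + I = I - 4*I*q)
L(a, j) = 7 + j²*(1 - 4*j) (L(a, j) = (j*(1 - 4*j))*j + 7 = j²*(1 - 4*j) + 7 = 7 + j²*(1 - 4*j))
(-99 + L(t, O(1)))² = (-99 + (7 + (-3)²*(1 - 4*(-3))))² = (-99 + (7 + 9*(1 + 12)))² = (-99 + (7 + 9*13))² = (-99 + (7 + 117))² = (-99 + 124)² = 25² = 625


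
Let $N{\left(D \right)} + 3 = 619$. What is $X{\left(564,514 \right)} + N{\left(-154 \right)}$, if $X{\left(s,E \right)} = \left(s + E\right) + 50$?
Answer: $1744$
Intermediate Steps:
$N{\left(D \right)} = 616$ ($N{\left(D \right)} = -3 + 619 = 616$)
$X{\left(s,E \right)} = 50 + E + s$ ($X{\left(s,E \right)} = \left(E + s\right) + 50 = 50 + E + s$)
$X{\left(564,514 \right)} + N{\left(-154 \right)} = \left(50 + 514 + 564\right) + 616 = 1128 + 616 = 1744$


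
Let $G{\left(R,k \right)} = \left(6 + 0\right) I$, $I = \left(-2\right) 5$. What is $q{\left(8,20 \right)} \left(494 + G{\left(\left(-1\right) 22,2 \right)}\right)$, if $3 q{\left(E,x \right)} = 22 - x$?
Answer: $\frac{868}{3} \approx 289.33$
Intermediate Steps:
$I = -10$
$q{\left(E,x \right)} = \frac{22}{3} - \frac{x}{3}$ ($q{\left(E,x \right)} = \frac{22 - x}{3} = \frac{22}{3} - \frac{x}{3}$)
$G{\left(R,k \right)} = -60$ ($G{\left(R,k \right)} = \left(6 + 0\right) \left(-10\right) = 6 \left(-10\right) = -60$)
$q{\left(8,20 \right)} \left(494 + G{\left(\left(-1\right) 22,2 \right)}\right) = \left(\frac{22}{3} - \frac{20}{3}\right) \left(494 - 60\right) = \left(\frac{22}{3} - \frac{20}{3}\right) 434 = \frac{2}{3} \cdot 434 = \frac{868}{3}$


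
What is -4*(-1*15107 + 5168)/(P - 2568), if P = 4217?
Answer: 39756/1649 ≈ 24.109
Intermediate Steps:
-4*(-1*15107 + 5168)/(P - 2568) = -4*(-1*15107 + 5168)/(4217 - 2568) = -4*(-15107 + 5168)/1649 = -(-39756)/1649 = -4*(-9939/1649) = 39756/1649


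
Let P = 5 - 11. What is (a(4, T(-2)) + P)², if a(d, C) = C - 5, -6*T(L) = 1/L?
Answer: 17161/144 ≈ 119.17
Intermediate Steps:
T(L) = -1/(6*L)
a(d, C) = -5 + C
P = -6
(a(4, T(-2)) + P)² = ((-5 - ⅙/(-2)) - 6)² = ((-5 - ⅙*(-½)) - 6)² = ((-5 + 1/12) - 6)² = (-59/12 - 6)² = (-131/12)² = 17161/144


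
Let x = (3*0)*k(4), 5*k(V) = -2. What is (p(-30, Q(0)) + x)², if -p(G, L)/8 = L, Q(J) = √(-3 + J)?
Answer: -192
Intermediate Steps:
p(G, L) = -8*L
k(V) = -⅖ (k(V) = (⅕)*(-2) = -⅖)
x = 0 (x = (3*0)*(-⅖) = 0*(-⅖) = 0)
(p(-30, Q(0)) + x)² = (-8*√(-3 + 0) + 0)² = (-8*I*√3 + 0)² = (-8*I*√3)² = -192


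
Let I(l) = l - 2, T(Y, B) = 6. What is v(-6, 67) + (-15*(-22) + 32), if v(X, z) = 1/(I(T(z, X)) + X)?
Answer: 723/2 ≈ 361.50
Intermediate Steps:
I(l) = -2 + l
v(X, z) = 1/(4 + X) (v(X, z) = 1/((-2 + 6) + X) = 1/(4 + X))
v(-6, 67) + (-15*(-22) + 32) = 1/(4 - 6) + (-15*(-22) + 32) = 1/(-2) + (330 + 32) = -1/2 + 362 = 723/2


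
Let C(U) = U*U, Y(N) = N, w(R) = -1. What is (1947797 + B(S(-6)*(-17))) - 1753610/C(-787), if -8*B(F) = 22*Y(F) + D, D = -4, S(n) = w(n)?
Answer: 4825498722667/2477476 ≈ 1.9477e+6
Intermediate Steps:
S(n) = -1
C(U) = U²
B(F) = ½ - 11*F/4 (B(F) = -(22*F - 4)/8 = -(-4 + 22*F)/8 = ½ - 11*F/4)
(1947797 + B(S(-6)*(-17))) - 1753610/C(-787) = (1947797 + (½ - (-11)*(-17)/4)) - 1753610/((-787)²) = (1947797 + (½ - 11/4*17)) - 1753610/619369 = (1947797 + (½ - 187/4)) - 1753610*1/619369 = (1947797 - 185/4) - 1753610/619369 = 7791003/4 - 1753610/619369 = 4825498722667/2477476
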